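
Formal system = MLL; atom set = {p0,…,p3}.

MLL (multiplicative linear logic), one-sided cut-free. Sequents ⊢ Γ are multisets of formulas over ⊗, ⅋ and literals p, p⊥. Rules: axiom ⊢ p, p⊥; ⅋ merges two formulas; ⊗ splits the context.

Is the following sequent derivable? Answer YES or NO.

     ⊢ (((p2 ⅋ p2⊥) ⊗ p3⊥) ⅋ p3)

Derivation (root first):
[⅋]  ⊢ (((p2 ⅋ p2⊥) ⊗ p3⊥) ⅋ p3)
  [⊗]  ⊢ p3, ((p2 ⅋ p2⊥) ⊗ p3⊥)
    [⅋]  ⊢ (p2 ⅋ p2⊥)
      [Ax]  ⊢ p2, p2⊥
    [Ax]  ⊢ p3, p3⊥

Result: YES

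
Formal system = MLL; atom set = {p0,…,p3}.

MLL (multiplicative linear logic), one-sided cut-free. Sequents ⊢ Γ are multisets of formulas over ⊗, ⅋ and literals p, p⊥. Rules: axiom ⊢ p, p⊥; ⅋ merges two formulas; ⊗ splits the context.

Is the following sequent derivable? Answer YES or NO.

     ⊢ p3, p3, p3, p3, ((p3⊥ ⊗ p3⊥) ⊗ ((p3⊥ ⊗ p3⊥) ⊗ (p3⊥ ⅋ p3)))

Derivation trace:
[⊗]  ⊢ p3, p3, p3, p3, ((p3⊥ ⊗ p3⊥) ⊗ ((p3⊥ ⊗ p3⊥) ⊗ (p3⊥ ⅋ p3)))
  [⊗]  ⊢ p3, p3, (p3⊥ ⊗ p3⊥)
    [Ax]  ⊢ p3, p3⊥
    [Ax]  ⊢ p3, p3⊥
  [⊗]  ⊢ p3, p3, ((p3⊥ ⊗ p3⊥) ⊗ (p3⊥ ⅋ p3))
    [⊗]  ⊢ p3, p3, (p3⊥ ⊗ p3⊥)
      [Ax]  ⊢ p3, p3⊥
      [Ax]  ⊢ p3, p3⊥
    [⅋]  ⊢ (p3⊥ ⅋ p3)
      [Ax]  ⊢ p3, p3⊥

Result: YES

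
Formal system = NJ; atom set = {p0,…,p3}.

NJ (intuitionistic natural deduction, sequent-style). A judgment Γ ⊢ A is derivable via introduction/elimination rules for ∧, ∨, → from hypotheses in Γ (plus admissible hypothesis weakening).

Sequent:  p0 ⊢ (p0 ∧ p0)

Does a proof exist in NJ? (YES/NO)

Proof tree:
[∧I] p0 ⊢ (p0 ∧ p0)
  [Ax] p0 ⊢ p0
  [Wk] p0, p0 ⊢ p0
    [Ax] p0 ⊢ p0

Result: YES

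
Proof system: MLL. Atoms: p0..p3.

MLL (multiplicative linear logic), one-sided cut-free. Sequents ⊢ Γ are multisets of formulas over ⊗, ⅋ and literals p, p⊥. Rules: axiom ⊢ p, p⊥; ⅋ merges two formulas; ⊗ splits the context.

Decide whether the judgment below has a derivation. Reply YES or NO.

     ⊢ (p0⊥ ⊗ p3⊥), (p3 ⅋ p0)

Derivation trace:
[⅋]  ⊢ (p0⊥ ⊗ p3⊥), (p3 ⅋ p0)
  [⊗]  ⊢ p0, p3, (p0⊥ ⊗ p3⊥)
    [Ax]  ⊢ p0, p0⊥
    [Ax]  ⊢ p3, p3⊥

Result: YES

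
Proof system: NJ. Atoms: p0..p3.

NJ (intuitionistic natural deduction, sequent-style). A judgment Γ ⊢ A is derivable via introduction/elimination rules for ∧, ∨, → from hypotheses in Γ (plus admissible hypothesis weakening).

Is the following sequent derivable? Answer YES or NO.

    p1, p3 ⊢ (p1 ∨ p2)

Derivation trace:
[∨I₁] p1, p3 ⊢ (p1 ∨ p2)
  [Wk] p1, p3 ⊢ p1
    [Ax] p1 ⊢ p1

Result: YES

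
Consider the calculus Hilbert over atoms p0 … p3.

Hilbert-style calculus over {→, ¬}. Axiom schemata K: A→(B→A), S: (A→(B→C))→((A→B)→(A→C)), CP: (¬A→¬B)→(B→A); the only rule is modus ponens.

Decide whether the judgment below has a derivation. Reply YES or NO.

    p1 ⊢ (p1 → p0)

Enumerate valuations to refute Γ ⊢ Δ:
  v=0000: Γ:[p1=F] Δ:[(p1 → p0)=T] refutes=False
  v=0001: Γ:[p1=F] Δ:[(p1 → p0)=T] refutes=False
  v=0010: Γ:[p1=F] Δ:[(p1 → p0)=T] refutes=False
  v=0011: Γ:[p1=F] Δ:[(p1 → p0)=T] refutes=False
  v=0100: Γ:[p1=T] Δ:[(p1 → p0)=F] refutes=True  ← countermodel

Result: NO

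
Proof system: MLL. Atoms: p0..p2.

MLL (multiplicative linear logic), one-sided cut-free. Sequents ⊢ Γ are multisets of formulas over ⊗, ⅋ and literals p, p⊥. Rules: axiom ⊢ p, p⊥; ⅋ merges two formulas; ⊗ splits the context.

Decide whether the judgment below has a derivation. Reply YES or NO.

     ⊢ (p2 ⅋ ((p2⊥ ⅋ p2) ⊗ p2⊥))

Derivation (root first):
[⅋]  ⊢ (p2 ⅋ ((p2⊥ ⅋ p2) ⊗ p2⊥))
  [⊗]  ⊢ p2, ((p2⊥ ⅋ p2) ⊗ p2⊥)
    [⅋]  ⊢ (p2⊥ ⅋ p2)
      [Ax]  ⊢ p2, p2⊥
    [Ax]  ⊢ p2, p2⊥

Result: YES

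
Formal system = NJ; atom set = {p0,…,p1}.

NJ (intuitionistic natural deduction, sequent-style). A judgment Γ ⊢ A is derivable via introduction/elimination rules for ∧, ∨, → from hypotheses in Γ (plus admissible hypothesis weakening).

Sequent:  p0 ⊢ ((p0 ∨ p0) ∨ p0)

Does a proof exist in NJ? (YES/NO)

Proof tree:
[∨I₁] p0 ⊢ ((p0 ∨ p0) ∨ p0)
  [∨I₁] p0 ⊢ (p0 ∨ p0)
    [Ax] p0 ⊢ p0

Result: YES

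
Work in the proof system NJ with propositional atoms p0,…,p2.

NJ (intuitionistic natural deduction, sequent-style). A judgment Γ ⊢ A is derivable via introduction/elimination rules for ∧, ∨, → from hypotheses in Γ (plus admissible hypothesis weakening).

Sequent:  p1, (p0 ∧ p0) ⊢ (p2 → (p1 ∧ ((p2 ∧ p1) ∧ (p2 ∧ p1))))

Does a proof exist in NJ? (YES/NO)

Derivation trace:
[→I] p1, (p0 ∧ p0) ⊢ (p2 → (p1 ∧ ((p2 ∧ p1) ∧ (p2 ∧ p1))))
  [∧I] p1, p2, (p0 ∧ p0) ⊢ (p1 ∧ ((p2 ∧ p1) ∧ (p2 ∧ p1)))
    [Wk] p1, (p0 ∧ p0) ⊢ p1
      [Ax] p1 ⊢ p1
    [∧I] p1, p2 ⊢ ((p2 ∧ p1) ∧ (p2 ∧ p1))
      [∧I] p1, p2 ⊢ (p2 ∧ p1)
        [Ax] p2 ⊢ p2
        [Ax] p1 ⊢ p1
      [∧I] p1, p2 ⊢ (p2 ∧ p1)
        [Ax] p2 ⊢ p2
        [Ax] p1 ⊢ p1

Result: YES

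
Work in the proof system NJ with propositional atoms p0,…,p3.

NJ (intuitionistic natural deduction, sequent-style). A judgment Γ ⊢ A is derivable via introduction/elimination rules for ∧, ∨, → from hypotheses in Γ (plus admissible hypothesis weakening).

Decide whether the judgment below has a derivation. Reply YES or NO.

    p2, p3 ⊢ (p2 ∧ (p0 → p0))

Proof tree:
[∧I] p2, p3 ⊢ (p2 ∧ (p0 → p0))
  [Wk] p2, p3 ⊢ p2
    [Ax] p2 ⊢ p2
  [→I]  ⊢ (p0 → p0)
    [Ax] p0 ⊢ p0

Result: YES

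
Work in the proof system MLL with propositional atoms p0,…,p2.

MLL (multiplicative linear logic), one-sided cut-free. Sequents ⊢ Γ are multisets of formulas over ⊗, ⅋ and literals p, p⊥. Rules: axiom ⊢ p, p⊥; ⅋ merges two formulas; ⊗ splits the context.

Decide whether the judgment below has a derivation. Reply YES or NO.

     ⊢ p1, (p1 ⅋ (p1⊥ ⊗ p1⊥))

Derivation (root first):
[⅋]  ⊢ p1, (p1 ⅋ (p1⊥ ⊗ p1⊥))
  [⊗]  ⊢ p1, p1, (p1⊥ ⊗ p1⊥)
    [Ax]  ⊢ p1, p1⊥
    [Ax]  ⊢ p1, p1⊥

Result: YES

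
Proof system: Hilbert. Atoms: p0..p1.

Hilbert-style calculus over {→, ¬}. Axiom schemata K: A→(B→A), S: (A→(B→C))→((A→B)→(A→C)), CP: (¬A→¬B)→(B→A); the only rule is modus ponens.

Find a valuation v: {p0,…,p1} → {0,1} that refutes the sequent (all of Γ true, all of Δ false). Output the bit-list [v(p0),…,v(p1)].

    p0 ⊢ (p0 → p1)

Search for a countermodel by truth-table:
  v=00: Γ:[p0=F] Δ:[(p0 → p1)=T] refutes=False
  v=01: Γ:[p0=F] Δ:[(p0 → p1)=T] refutes=False
  v=10: Γ:[p0=T] Δ:[(p0 → p1)=F] refutes=True  ← countermodel

Result: [1, 0]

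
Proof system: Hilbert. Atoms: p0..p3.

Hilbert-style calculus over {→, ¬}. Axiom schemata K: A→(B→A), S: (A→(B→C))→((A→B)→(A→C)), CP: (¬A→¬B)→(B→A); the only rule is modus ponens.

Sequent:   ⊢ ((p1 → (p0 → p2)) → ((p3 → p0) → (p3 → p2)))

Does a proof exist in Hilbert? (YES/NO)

Search for a countermodel by truth-table:
  v=0000: Γ:[] Δ:[((p1 → (p0 → p2)) → ((p3 → p0) → (p3 → p2)))=T] refutes=False
  v=0001: Γ:[] Δ:[((p1 → (p0 → p2)) → ((p3 → p0) → (p3 → p2)))=T] refutes=False
  v=0010: Γ:[] Δ:[((p1 → (p0 → p2)) → ((p3 → p0) → (p3 → p2)))=T] refutes=False
  v=0011: Γ:[] Δ:[((p1 → (p0 → p2)) → ((p3 → p0) → (p3 → p2)))=T] refutes=False
  v=0100: Γ:[] Δ:[((p1 → (p0 → p2)) → ((p3 → p0) → (p3 → p2)))=T] refutes=False
  v=0101: Γ:[] Δ:[((p1 → (p0 → p2)) → ((p3 → p0) → (p3 → p2)))=T] refutes=False
  v=0110: Γ:[] Δ:[((p1 → (p0 → p2)) → ((p3 → p0) → (p3 → p2)))=T] refutes=False
  v=0111: Γ:[] Δ:[((p1 → (p0 → p2)) → ((p3 → p0) → (p3 → p2)))=T] refutes=False
  v=1000: Γ:[] Δ:[((p1 → (p0 → p2)) → ((p3 → p0) → (p3 → p2)))=T] refutes=False
  v=1001: Γ:[] Δ:[((p1 → (p0 → p2)) → ((p3 → p0) → (p3 → p2)))=F] refutes=True  ← countermodel

Result: NO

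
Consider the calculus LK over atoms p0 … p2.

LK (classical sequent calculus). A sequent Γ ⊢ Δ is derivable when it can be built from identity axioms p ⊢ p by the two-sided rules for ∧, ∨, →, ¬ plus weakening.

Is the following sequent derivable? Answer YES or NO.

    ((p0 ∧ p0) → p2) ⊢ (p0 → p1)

Search for a countermodel by truth-table:
  v=000: Γ:[((p0 ∧ p0) → p2)=T] Δ:[(p0 → p1)=T] refutes=False
  v=001: Γ:[((p0 ∧ p0) → p2)=T] Δ:[(p0 → p1)=T] refutes=False
  v=010: Γ:[((p0 ∧ p0) → p2)=T] Δ:[(p0 → p1)=T] refutes=False
  v=011: Γ:[((p0 ∧ p0) → p2)=T] Δ:[(p0 → p1)=T] refutes=False
  v=100: Γ:[((p0 ∧ p0) → p2)=F] Δ:[(p0 → p1)=F] refutes=False
  v=101: Γ:[((p0 ∧ p0) → p2)=T] Δ:[(p0 → p1)=F] refutes=True  ← countermodel

Result: NO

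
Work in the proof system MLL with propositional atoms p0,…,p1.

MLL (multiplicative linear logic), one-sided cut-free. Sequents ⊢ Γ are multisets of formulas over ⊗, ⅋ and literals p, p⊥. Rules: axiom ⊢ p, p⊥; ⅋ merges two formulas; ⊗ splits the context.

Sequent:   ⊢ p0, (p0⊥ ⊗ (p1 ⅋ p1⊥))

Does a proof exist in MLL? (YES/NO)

Derivation (root first):
[⊗]  ⊢ p0, (p0⊥ ⊗ (p1 ⅋ p1⊥))
  [Ax]  ⊢ p0, p0⊥
  [⅋]  ⊢ (p1 ⅋ p1⊥)
    [Ax]  ⊢ p1, p1⊥

Result: YES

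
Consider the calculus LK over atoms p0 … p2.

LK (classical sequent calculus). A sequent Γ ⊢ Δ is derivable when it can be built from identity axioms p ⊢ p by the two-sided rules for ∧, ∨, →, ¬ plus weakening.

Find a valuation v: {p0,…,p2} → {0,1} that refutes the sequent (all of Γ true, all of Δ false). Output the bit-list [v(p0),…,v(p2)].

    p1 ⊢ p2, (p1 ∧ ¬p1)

Truth-table refutation:
  v=000: Γ:[p1=F] Δ:[p2=F, (p1 ∧ ¬p1)=F] refutes=False
  v=001: Γ:[p1=F] Δ:[p2=T, (p1 ∧ ¬p1)=F] refutes=False
  v=010: Γ:[p1=T] Δ:[p2=F, (p1 ∧ ¬p1)=F] refutes=True  ← countermodel

Result: [0, 1, 0]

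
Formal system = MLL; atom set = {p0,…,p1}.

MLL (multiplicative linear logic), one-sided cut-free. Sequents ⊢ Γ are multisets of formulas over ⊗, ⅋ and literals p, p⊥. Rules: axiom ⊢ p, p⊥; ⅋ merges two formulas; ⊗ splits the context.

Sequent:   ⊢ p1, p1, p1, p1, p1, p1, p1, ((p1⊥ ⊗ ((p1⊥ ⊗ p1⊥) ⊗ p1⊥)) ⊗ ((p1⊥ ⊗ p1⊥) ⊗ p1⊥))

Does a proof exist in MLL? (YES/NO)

Derivation (root first):
[⊗]  ⊢ p1, p1, p1, p1, p1, p1, p1, ((p1⊥ ⊗ ((p1⊥ ⊗ p1⊥) ⊗ p1⊥)) ⊗ ((p1⊥ ⊗ p1⊥) ⊗ p1⊥))
  [⊗]  ⊢ p1, p1, p1, p1, (p1⊥ ⊗ ((p1⊥ ⊗ p1⊥) ⊗ p1⊥))
    [Ax]  ⊢ p1, p1⊥
    [⊗]  ⊢ p1, p1, p1, ((p1⊥ ⊗ p1⊥) ⊗ p1⊥)
      [⊗]  ⊢ p1, p1, (p1⊥ ⊗ p1⊥)
        [Ax]  ⊢ p1, p1⊥
        [Ax]  ⊢ p1, p1⊥
      [Ax]  ⊢ p1, p1⊥
  [⊗]  ⊢ p1, p1, p1, ((p1⊥ ⊗ p1⊥) ⊗ p1⊥)
    [⊗]  ⊢ p1, p1, (p1⊥ ⊗ p1⊥)
      [Ax]  ⊢ p1, p1⊥
      [Ax]  ⊢ p1, p1⊥
    [Ax]  ⊢ p1, p1⊥

Result: YES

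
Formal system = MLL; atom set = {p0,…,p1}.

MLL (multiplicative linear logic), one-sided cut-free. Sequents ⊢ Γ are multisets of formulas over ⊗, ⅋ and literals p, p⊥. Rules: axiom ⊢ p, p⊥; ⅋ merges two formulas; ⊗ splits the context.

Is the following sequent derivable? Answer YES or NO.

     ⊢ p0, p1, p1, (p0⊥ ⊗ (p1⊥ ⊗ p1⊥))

Proof tree:
[⊗]  ⊢ p0, p1, p1, (p0⊥ ⊗ (p1⊥ ⊗ p1⊥))
  [Ax]  ⊢ p0, p0⊥
  [⊗]  ⊢ p1, p1, (p1⊥ ⊗ p1⊥)
    [Ax]  ⊢ p1, p1⊥
    [Ax]  ⊢ p1, p1⊥

Result: YES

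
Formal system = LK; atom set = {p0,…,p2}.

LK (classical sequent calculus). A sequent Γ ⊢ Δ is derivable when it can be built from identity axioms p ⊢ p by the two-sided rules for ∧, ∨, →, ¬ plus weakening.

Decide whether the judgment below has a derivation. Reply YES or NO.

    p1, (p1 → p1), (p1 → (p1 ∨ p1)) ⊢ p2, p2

Truth-table refutation:
  v=000: Γ:[p1=F, (p1 → p1)=T, (p1 → (p1 ∨ p1))=T] Δ:[p2=F, p2=F] refutes=False
  v=001: Γ:[p1=F, (p1 → p1)=T, (p1 → (p1 ∨ p1))=T] Δ:[p2=T, p2=T] refutes=False
  v=010: Γ:[p1=T, (p1 → p1)=T, (p1 → (p1 ∨ p1))=T] Δ:[p2=F, p2=F] refutes=True  ← countermodel

Result: NO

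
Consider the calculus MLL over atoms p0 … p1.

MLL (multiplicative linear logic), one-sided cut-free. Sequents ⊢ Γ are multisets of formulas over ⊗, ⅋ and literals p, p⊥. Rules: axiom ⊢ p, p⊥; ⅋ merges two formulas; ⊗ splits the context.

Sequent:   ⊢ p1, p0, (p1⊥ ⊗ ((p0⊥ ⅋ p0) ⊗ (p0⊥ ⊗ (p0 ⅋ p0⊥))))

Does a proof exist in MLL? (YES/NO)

Proof tree:
[⊗]  ⊢ p1, p0, (p1⊥ ⊗ ((p0⊥ ⅋ p0) ⊗ (p0⊥ ⊗ (p0 ⅋ p0⊥))))
  [Ax]  ⊢ p1, p1⊥
  [⊗]  ⊢ p0, ((p0⊥ ⅋ p0) ⊗ (p0⊥ ⊗ (p0 ⅋ p0⊥)))
    [⅋]  ⊢ (p0⊥ ⅋ p0)
      [Ax]  ⊢ p0, p0⊥
    [⊗]  ⊢ p0, (p0⊥ ⊗ (p0 ⅋ p0⊥))
      [Ax]  ⊢ p0, p0⊥
      [⅋]  ⊢ (p0 ⅋ p0⊥)
        [Ax]  ⊢ p0, p0⊥

Result: YES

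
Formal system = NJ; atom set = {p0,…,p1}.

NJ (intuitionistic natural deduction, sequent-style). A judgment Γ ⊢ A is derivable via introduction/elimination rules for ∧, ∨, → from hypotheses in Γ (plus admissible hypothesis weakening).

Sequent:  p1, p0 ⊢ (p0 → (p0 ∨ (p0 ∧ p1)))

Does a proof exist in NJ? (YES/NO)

Derivation trace:
[→I] p1, p0 ⊢ (p0 → (p0 ∨ (p0 ∧ p1)))
  [∨I₂] p1, p0, p0 ⊢ (p0 ∨ (p0 ∧ p1))
    [Wk] p1, p0, p0 ⊢ (p0 ∧ p1)
      [∧I] p1, p0 ⊢ (p0 ∧ p1)
        [Ax] p0 ⊢ p0
        [Ax] p1 ⊢ p1

Result: YES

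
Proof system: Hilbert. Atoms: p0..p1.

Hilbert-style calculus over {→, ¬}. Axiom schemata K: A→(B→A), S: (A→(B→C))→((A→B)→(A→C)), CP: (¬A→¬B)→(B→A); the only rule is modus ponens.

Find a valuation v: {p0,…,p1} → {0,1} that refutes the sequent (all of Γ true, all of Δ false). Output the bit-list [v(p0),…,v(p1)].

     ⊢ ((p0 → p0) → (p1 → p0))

Search for a countermodel by truth-table:
  v=00: Γ:[] Δ:[((p0 → p0) → (p1 → p0))=T] refutes=False
  v=01: Γ:[] Δ:[((p0 → p0) → (p1 → p0))=F] refutes=True  ← countermodel

Result: [0, 1]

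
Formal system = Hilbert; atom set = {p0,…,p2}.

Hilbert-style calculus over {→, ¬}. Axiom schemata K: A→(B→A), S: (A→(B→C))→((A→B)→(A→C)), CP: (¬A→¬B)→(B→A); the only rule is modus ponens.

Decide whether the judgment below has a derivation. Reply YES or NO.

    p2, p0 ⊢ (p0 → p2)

Proof tree:
[MP] p2, p0 ⊢ (p0 → p2)
  [K]  ⊢ (p2 → (p0 → p2))
  [MP] p2, p0 ⊢ p2
    [MP] p2 ⊢ (p0 → p2)
      [K]  ⊢ (p2 → (p0 → p2))
      [Hyp] p2 ⊢ p2
    [Hyp] p0 ⊢ p0

Result: YES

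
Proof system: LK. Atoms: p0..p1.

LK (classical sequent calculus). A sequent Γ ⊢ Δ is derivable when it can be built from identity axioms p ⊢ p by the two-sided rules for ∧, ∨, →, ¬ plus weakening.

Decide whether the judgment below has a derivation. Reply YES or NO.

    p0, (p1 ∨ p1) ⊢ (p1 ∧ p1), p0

Derivation trace:
[∨L] p0, (p1 ∨ p1) ⊢ (p1 ∧ p1), p0
  [WL] p0, p1 ⊢ p0
    [Ax] p0 ⊢ p0
  [∧R] p1 ⊢ (p1 ∧ p1)
    [Ax] p1 ⊢ p1
    [Ax] p1 ⊢ p1

Result: YES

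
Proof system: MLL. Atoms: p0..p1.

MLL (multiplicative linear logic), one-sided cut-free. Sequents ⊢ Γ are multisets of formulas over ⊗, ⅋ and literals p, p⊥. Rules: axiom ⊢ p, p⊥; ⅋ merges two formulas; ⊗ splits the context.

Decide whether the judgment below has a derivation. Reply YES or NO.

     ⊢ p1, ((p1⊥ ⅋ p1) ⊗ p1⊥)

Derivation (root first):
[⊗]  ⊢ p1, ((p1⊥ ⅋ p1) ⊗ p1⊥)
  [⅋]  ⊢ (p1⊥ ⅋ p1)
    [Ax]  ⊢ p1, p1⊥
  [Ax]  ⊢ p1, p1⊥

Result: YES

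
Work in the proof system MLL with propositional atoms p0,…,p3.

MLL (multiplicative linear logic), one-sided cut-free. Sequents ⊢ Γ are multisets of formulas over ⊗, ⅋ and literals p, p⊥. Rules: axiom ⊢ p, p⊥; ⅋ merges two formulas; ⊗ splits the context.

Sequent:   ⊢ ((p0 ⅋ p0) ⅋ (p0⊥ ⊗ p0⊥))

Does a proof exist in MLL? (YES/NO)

Derivation trace:
[⅋]  ⊢ ((p0 ⅋ p0) ⅋ (p0⊥ ⊗ p0⊥))
  [⅋]  ⊢ (p0⊥ ⊗ p0⊥), (p0 ⅋ p0)
    [⊗]  ⊢ p0, p0, (p0⊥ ⊗ p0⊥)
      [Ax]  ⊢ p0, p0⊥
      [Ax]  ⊢ p0, p0⊥

Result: YES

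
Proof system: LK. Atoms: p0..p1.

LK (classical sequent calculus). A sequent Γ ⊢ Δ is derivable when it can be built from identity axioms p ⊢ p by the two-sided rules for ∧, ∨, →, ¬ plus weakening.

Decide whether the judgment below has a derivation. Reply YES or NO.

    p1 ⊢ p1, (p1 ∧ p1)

Proof tree:
[∧R] p1 ⊢ p1, (p1 ∧ p1)
  [WR] p1 ⊢ p1, p1
    [Ax] p1 ⊢ p1
  [WR] p1 ⊢ p1, p1
    [Ax] p1 ⊢ p1

Result: YES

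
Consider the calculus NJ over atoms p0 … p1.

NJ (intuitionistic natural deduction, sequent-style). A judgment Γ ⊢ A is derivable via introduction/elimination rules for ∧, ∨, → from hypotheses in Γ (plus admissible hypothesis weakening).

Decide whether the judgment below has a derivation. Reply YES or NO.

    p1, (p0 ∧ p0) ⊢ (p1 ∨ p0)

Derivation trace:
[∨I₁] p1, (p0 ∧ p0) ⊢ (p1 ∨ p0)
  [Wk] p1, (p0 ∧ p0) ⊢ p1
    [Ax] p1 ⊢ p1

Result: YES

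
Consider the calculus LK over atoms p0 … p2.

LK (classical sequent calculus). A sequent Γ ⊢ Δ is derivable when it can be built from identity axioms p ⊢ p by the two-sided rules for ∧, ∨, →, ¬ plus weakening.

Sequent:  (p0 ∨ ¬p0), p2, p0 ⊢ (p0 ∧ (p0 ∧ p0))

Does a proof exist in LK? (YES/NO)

Derivation (root first):
[∧R] (p0 ∨ ¬p0), p2, p0 ⊢ (p0 ∧ (p0 ∧ p0))
  [WL] p0, p2 ⊢ p0
    [Ax] p0 ⊢ p0
  [∨L] p0, (p0 ∨ ¬p0) ⊢ (p0 ∧ p0)
    [∧R] p0 ⊢ (p0 ∧ p0)
      [Ax] p0 ⊢ p0
      [Ax] p0 ⊢ p0
    [¬L] p0, ¬p0 ⊢ 
      [Ax] p0 ⊢ p0

Result: YES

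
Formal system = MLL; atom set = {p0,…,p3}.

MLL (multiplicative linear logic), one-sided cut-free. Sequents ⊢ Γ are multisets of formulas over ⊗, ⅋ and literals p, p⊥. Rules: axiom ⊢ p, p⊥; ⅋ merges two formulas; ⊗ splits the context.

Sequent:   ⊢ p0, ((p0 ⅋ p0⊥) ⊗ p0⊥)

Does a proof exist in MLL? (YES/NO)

Derivation (root first):
[⊗]  ⊢ p0, ((p0 ⅋ p0⊥) ⊗ p0⊥)
  [⅋]  ⊢ (p0 ⅋ p0⊥)
    [Ax]  ⊢ p0, p0⊥
  [Ax]  ⊢ p0, p0⊥

Result: YES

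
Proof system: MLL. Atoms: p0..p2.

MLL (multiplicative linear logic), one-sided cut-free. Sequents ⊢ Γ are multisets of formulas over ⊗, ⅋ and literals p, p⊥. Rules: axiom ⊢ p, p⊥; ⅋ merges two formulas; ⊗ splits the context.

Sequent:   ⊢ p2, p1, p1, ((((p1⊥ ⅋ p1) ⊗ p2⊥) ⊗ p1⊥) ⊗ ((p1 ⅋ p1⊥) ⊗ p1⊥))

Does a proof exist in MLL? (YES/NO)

Derivation (root first):
[⊗]  ⊢ p2, p1, p1, ((((p1⊥ ⅋ p1) ⊗ p2⊥) ⊗ p1⊥) ⊗ ((p1 ⅋ p1⊥) ⊗ p1⊥))
  [⊗]  ⊢ p2, p1, (((p1⊥ ⅋ p1) ⊗ p2⊥) ⊗ p1⊥)
    [⊗]  ⊢ p2, ((p1⊥ ⅋ p1) ⊗ p2⊥)
      [⅋]  ⊢ (p1⊥ ⅋ p1)
        [Ax]  ⊢ p1, p1⊥
      [Ax]  ⊢ p2, p2⊥
    [Ax]  ⊢ p1, p1⊥
  [⊗]  ⊢ p1, ((p1 ⅋ p1⊥) ⊗ p1⊥)
    [⅋]  ⊢ (p1 ⅋ p1⊥)
      [Ax]  ⊢ p1, p1⊥
    [Ax]  ⊢ p1, p1⊥

Result: YES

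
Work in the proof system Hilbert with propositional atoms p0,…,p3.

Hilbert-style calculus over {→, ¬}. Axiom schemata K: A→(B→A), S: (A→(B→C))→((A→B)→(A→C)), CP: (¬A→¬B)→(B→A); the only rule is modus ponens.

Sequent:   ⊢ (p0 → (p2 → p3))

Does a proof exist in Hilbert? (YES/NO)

Enumerate valuations to refute Γ ⊢ Δ:
  v=0000: Γ:[] Δ:[(p0 → (p2 → p3))=T] refutes=False
  v=0001: Γ:[] Δ:[(p0 → (p2 → p3))=T] refutes=False
  v=0010: Γ:[] Δ:[(p0 → (p2 → p3))=T] refutes=False
  v=0011: Γ:[] Δ:[(p0 → (p2 → p3))=T] refutes=False
  v=0100: Γ:[] Δ:[(p0 → (p2 → p3))=T] refutes=False
  v=0101: Γ:[] Δ:[(p0 → (p2 → p3))=T] refutes=False
  v=0110: Γ:[] Δ:[(p0 → (p2 → p3))=T] refutes=False
  v=0111: Γ:[] Δ:[(p0 → (p2 → p3))=T] refutes=False
  v=1000: Γ:[] Δ:[(p0 → (p2 → p3))=T] refutes=False
  v=1001: Γ:[] Δ:[(p0 → (p2 → p3))=T] refutes=False
  v=1010: Γ:[] Δ:[(p0 → (p2 → p3))=F] refutes=True  ← countermodel

Result: NO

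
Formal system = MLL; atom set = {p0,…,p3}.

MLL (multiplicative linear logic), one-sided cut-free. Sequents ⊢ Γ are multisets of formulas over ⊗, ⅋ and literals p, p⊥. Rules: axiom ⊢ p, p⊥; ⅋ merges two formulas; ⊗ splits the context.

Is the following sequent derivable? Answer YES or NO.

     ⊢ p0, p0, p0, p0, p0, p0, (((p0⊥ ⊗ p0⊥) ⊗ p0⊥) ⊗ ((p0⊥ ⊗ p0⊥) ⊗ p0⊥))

Derivation trace:
[⊗]  ⊢ p0, p0, p0, p0, p0, p0, (((p0⊥ ⊗ p0⊥) ⊗ p0⊥) ⊗ ((p0⊥ ⊗ p0⊥) ⊗ p0⊥))
  [⊗]  ⊢ p0, p0, p0, ((p0⊥ ⊗ p0⊥) ⊗ p0⊥)
    [⊗]  ⊢ p0, p0, (p0⊥ ⊗ p0⊥)
      [Ax]  ⊢ p0, p0⊥
      [Ax]  ⊢ p0, p0⊥
    [Ax]  ⊢ p0, p0⊥
  [⊗]  ⊢ p0, p0, p0, ((p0⊥ ⊗ p0⊥) ⊗ p0⊥)
    [⊗]  ⊢ p0, p0, (p0⊥ ⊗ p0⊥)
      [Ax]  ⊢ p0, p0⊥
      [Ax]  ⊢ p0, p0⊥
    [Ax]  ⊢ p0, p0⊥

Result: YES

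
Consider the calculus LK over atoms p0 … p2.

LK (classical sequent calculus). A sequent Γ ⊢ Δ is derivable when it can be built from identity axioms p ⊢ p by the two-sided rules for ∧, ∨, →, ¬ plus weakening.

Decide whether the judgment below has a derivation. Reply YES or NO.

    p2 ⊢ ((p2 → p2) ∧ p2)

Proof tree:
[∧R] p2 ⊢ ((p2 → p2) ∧ p2)
  [→R]  ⊢ (p2 → p2)
    [Ax] p2 ⊢ p2
  [Ax] p2 ⊢ p2

Result: YES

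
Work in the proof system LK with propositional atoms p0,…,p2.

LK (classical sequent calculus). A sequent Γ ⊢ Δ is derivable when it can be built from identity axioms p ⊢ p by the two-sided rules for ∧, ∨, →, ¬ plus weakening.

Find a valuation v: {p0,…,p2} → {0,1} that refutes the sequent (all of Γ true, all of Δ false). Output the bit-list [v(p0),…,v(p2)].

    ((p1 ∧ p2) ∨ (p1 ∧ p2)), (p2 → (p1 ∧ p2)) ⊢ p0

Enumerate valuations to refute Γ ⊢ Δ:
  v=000: Γ:[((p1 ∧ p2) ∨ (p1 ∧ p2))=F, (p2 → (p1 ∧ p2))=T] Δ:[p0=F] refutes=False
  v=001: Γ:[((p1 ∧ p2) ∨ (p1 ∧ p2))=F, (p2 → (p1 ∧ p2))=F] Δ:[p0=F] refutes=False
  v=010: Γ:[((p1 ∧ p2) ∨ (p1 ∧ p2))=F, (p2 → (p1 ∧ p2))=T] Δ:[p0=F] refutes=False
  v=011: Γ:[((p1 ∧ p2) ∨ (p1 ∧ p2))=T, (p2 → (p1 ∧ p2))=T] Δ:[p0=F] refutes=True  ← countermodel

Result: [0, 1, 1]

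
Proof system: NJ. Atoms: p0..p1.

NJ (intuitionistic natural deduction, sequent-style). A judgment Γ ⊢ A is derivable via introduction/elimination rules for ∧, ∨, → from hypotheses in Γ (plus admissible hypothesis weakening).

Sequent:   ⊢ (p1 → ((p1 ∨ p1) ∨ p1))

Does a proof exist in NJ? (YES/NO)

Proof tree:
[→I]  ⊢ (p1 → ((p1 ∨ p1) ∨ p1))
  [∨I₁] p1 ⊢ ((p1 ∨ p1) ∨ p1)
    [∨I₁] p1 ⊢ (p1 ∨ p1)
      [Ax] p1 ⊢ p1

Result: YES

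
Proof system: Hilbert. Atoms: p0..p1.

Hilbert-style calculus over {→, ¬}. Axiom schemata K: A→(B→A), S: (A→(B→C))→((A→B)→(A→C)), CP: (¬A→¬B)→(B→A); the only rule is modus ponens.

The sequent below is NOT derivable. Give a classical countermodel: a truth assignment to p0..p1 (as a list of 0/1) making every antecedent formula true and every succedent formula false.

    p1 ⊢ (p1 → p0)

Enumerate valuations to refute Γ ⊢ Δ:
  v=00: Γ:[p1=F] Δ:[(p1 → p0)=T] refutes=False
  v=01: Γ:[p1=T] Δ:[(p1 → p0)=F] refutes=True  ← countermodel

Result: [0, 1]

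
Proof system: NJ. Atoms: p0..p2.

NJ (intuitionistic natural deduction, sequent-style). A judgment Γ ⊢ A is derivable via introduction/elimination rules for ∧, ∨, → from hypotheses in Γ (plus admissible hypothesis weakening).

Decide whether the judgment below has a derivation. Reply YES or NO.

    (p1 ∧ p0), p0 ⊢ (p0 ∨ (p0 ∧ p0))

Derivation (root first):
[∨I₂] (p1 ∧ p0), p0 ⊢ (p0 ∨ (p0 ∧ p0))
  [∧I] (p1 ∧ p0), p0 ⊢ (p0 ∧ p0)
    [Ax] p0 ⊢ p0
    [Wk] p0, (p1 ∧ p0) ⊢ p0
      [Ax] p0 ⊢ p0

Result: YES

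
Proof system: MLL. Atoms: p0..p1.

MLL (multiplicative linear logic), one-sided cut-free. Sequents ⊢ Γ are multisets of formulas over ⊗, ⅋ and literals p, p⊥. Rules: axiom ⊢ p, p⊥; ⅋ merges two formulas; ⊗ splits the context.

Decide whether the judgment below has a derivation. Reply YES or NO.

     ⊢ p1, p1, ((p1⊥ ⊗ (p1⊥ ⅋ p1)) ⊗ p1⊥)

Derivation (root first):
[⊗]  ⊢ p1, p1, ((p1⊥ ⊗ (p1⊥ ⅋ p1)) ⊗ p1⊥)
  [⊗]  ⊢ p1, (p1⊥ ⊗ (p1⊥ ⅋ p1))
    [Ax]  ⊢ p1, p1⊥
    [⅋]  ⊢ (p1⊥ ⅋ p1)
      [Ax]  ⊢ p1, p1⊥
  [Ax]  ⊢ p1, p1⊥

Result: YES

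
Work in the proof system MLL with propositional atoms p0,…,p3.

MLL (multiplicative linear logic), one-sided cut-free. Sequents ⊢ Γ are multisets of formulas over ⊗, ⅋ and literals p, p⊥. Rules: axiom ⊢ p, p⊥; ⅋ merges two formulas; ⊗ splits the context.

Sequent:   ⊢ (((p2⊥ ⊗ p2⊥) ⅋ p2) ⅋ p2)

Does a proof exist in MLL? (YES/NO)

Derivation (root first):
[⅋]  ⊢ (((p2⊥ ⊗ p2⊥) ⅋ p2) ⅋ p2)
  [⅋]  ⊢ p2, ((p2⊥ ⊗ p2⊥) ⅋ p2)
    [⊗]  ⊢ p2, p2, (p2⊥ ⊗ p2⊥)
      [Ax]  ⊢ p2, p2⊥
      [Ax]  ⊢ p2, p2⊥

Result: YES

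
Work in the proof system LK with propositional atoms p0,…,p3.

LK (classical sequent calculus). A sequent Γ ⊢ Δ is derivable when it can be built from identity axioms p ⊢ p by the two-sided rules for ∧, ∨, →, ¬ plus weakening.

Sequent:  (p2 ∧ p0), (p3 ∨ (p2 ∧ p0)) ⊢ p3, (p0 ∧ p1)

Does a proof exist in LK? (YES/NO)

Enumerate valuations to refute Γ ⊢ Δ:
  v=0000: Γ:[(p2 ∧ p0)=F, (p3 ∨ (p2 ∧ p0))=F] Δ:[p3=F, (p0 ∧ p1)=F] refutes=False
  v=0001: Γ:[(p2 ∧ p0)=F, (p3 ∨ (p2 ∧ p0))=T] Δ:[p3=T, (p0 ∧ p1)=F] refutes=False
  v=0010: Γ:[(p2 ∧ p0)=F, (p3 ∨ (p2 ∧ p0))=F] Δ:[p3=F, (p0 ∧ p1)=F] refutes=False
  v=0011: Γ:[(p2 ∧ p0)=F, (p3 ∨ (p2 ∧ p0))=T] Δ:[p3=T, (p0 ∧ p1)=F] refutes=False
  v=0100: Γ:[(p2 ∧ p0)=F, (p3 ∨ (p2 ∧ p0))=F] Δ:[p3=F, (p0 ∧ p1)=F] refutes=False
  v=0101: Γ:[(p2 ∧ p0)=F, (p3 ∨ (p2 ∧ p0))=T] Δ:[p3=T, (p0 ∧ p1)=F] refutes=False
  v=0110: Γ:[(p2 ∧ p0)=F, (p3 ∨ (p2 ∧ p0))=F] Δ:[p3=F, (p0 ∧ p1)=F] refutes=False
  v=0111: Γ:[(p2 ∧ p0)=F, (p3 ∨ (p2 ∧ p0))=T] Δ:[p3=T, (p0 ∧ p1)=F] refutes=False
  v=1000: Γ:[(p2 ∧ p0)=F, (p3 ∨ (p2 ∧ p0))=F] Δ:[p3=F, (p0 ∧ p1)=F] refutes=False
  v=1001: Γ:[(p2 ∧ p0)=F, (p3 ∨ (p2 ∧ p0))=T] Δ:[p3=T, (p0 ∧ p1)=F] refutes=False
  v=1010: Γ:[(p2 ∧ p0)=T, (p3 ∨ (p2 ∧ p0))=T] Δ:[p3=F, (p0 ∧ p1)=F] refutes=True  ← countermodel

Result: NO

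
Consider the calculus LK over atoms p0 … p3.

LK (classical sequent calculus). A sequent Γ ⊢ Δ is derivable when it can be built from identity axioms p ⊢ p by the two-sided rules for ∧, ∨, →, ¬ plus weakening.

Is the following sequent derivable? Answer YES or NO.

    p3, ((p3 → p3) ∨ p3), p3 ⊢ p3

Proof tree:
[WL] p3, ((p3 → p3) ∨ p3), p3 ⊢ p3
  [∨L] p3, ((p3 → p3) ∨ p3) ⊢ p3
    [→L] p3, (p3 → p3) ⊢ p3
      [Ax] p3 ⊢ p3
      [Ax] p3 ⊢ p3
    [Ax] p3 ⊢ p3

Result: YES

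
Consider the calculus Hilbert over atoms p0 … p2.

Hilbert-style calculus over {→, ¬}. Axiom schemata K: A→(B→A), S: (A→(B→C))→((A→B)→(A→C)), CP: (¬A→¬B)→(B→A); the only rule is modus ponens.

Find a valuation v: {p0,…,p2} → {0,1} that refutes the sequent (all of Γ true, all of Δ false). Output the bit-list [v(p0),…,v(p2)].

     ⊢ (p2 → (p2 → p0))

Enumerate valuations to refute Γ ⊢ Δ:
  v=000: Γ:[] Δ:[(p2 → (p2 → p0))=T] refutes=False
  v=001: Γ:[] Δ:[(p2 → (p2 → p0))=F] refutes=True  ← countermodel

Result: [0, 0, 1]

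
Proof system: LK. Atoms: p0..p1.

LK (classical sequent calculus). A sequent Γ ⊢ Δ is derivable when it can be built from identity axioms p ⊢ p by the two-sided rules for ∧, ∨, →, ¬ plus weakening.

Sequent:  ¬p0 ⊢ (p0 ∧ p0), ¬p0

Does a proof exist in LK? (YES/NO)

Derivation trace:
[¬R] ¬p0 ⊢ (p0 ∧ p0), ¬p0
  [∧R] ¬p0, p0 ⊢ (p0 ∧ p0)
    [Ax] p0 ⊢ p0
    [¬L] p0, ¬p0 ⊢ p0
      [WR] p0 ⊢ p0, p0
        [Ax] p0 ⊢ p0

Result: YES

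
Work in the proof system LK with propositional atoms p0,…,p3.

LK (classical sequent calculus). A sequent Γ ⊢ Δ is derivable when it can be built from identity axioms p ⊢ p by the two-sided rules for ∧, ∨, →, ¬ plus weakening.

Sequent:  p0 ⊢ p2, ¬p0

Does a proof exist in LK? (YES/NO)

Truth-table refutation:
  v=0000: Γ:[p0=F] Δ:[p2=F, ¬p0=T] refutes=False
  v=0001: Γ:[p0=F] Δ:[p2=F, ¬p0=T] refutes=False
  v=0010: Γ:[p0=F] Δ:[p2=T, ¬p0=T] refutes=False
  v=0011: Γ:[p0=F] Δ:[p2=T, ¬p0=T] refutes=False
  v=0100: Γ:[p0=F] Δ:[p2=F, ¬p0=T] refutes=False
  v=0101: Γ:[p0=F] Δ:[p2=F, ¬p0=T] refutes=False
  v=0110: Γ:[p0=F] Δ:[p2=T, ¬p0=T] refutes=False
  v=0111: Γ:[p0=F] Δ:[p2=T, ¬p0=T] refutes=False
  v=1000: Γ:[p0=T] Δ:[p2=F, ¬p0=F] refutes=True  ← countermodel

Result: NO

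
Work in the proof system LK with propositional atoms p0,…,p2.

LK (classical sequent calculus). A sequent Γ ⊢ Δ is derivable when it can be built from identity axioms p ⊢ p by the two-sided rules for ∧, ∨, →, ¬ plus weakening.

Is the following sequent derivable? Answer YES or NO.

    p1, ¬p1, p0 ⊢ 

Proof tree:
[WL] p1, ¬p1, p0 ⊢ 
  [¬L] p1, ¬p1 ⊢ 
    [Ax] p1 ⊢ p1

Result: YES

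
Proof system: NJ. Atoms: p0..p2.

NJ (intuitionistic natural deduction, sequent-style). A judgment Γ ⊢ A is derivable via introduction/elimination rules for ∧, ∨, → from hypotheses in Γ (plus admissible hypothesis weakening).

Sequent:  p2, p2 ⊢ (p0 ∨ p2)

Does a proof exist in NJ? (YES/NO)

Proof tree:
[∨I₂] p2, p2 ⊢ (p0 ∨ p2)
  [Wk] p2, p2 ⊢ p2
    [Ax] p2 ⊢ p2

Result: YES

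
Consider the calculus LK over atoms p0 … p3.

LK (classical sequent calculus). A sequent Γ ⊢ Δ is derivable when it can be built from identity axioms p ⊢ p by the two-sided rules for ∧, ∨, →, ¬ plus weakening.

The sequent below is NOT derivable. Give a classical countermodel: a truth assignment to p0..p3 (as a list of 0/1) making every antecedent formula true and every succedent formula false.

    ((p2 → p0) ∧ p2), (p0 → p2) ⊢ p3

Search for a countermodel by truth-table:
  v=0000: Γ:[((p2 → p0) ∧ p2)=F, (p0 → p2)=T] Δ:[p3=F] refutes=False
  v=0001: Γ:[((p2 → p0) ∧ p2)=F, (p0 → p2)=T] Δ:[p3=T] refutes=False
  v=0010: Γ:[((p2 → p0) ∧ p2)=F, (p0 → p2)=T] Δ:[p3=F] refutes=False
  v=0011: Γ:[((p2 → p0) ∧ p2)=F, (p0 → p2)=T] Δ:[p3=T] refutes=False
  v=0100: Γ:[((p2 → p0) ∧ p2)=F, (p0 → p2)=T] Δ:[p3=F] refutes=False
  v=0101: Γ:[((p2 → p0) ∧ p2)=F, (p0 → p2)=T] Δ:[p3=T] refutes=False
  v=0110: Γ:[((p2 → p0) ∧ p2)=F, (p0 → p2)=T] Δ:[p3=F] refutes=False
  v=0111: Γ:[((p2 → p0) ∧ p2)=F, (p0 → p2)=T] Δ:[p3=T] refutes=False
  v=1000: Γ:[((p2 → p0) ∧ p2)=F, (p0 → p2)=F] Δ:[p3=F] refutes=False
  v=1001: Γ:[((p2 → p0) ∧ p2)=F, (p0 → p2)=F] Δ:[p3=T] refutes=False
  v=1010: Γ:[((p2 → p0) ∧ p2)=T, (p0 → p2)=T] Δ:[p3=F] refutes=True  ← countermodel

Result: [1, 0, 1, 0]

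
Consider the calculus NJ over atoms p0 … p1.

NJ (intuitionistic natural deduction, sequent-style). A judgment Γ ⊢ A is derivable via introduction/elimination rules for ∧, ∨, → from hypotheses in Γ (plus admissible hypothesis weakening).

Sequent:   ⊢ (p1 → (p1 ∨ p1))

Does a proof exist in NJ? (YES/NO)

Proof tree:
[→I]  ⊢ (p1 → (p1 ∨ p1))
  [∨I₂] p1 ⊢ (p1 ∨ p1)
    [Ax] p1 ⊢ p1

Result: YES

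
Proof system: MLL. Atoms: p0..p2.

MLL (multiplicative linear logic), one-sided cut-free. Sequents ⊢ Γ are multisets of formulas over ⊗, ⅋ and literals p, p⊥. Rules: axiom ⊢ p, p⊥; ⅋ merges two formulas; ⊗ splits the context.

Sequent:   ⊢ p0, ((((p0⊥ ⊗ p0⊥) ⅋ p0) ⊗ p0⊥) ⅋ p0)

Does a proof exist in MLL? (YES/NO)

Proof tree:
[⅋]  ⊢ p0, ((((p0⊥ ⊗ p0⊥) ⅋ p0) ⊗ p0⊥) ⅋ p0)
  [⊗]  ⊢ p0, p0, (((p0⊥ ⊗ p0⊥) ⅋ p0) ⊗ p0⊥)
    [⅋]  ⊢ p0, ((p0⊥ ⊗ p0⊥) ⅋ p0)
      [⊗]  ⊢ p0, p0, (p0⊥ ⊗ p0⊥)
        [Ax]  ⊢ p0, p0⊥
        [Ax]  ⊢ p0, p0⊥
    [Ax]  ⊢ p0, p0⊥

Result: YES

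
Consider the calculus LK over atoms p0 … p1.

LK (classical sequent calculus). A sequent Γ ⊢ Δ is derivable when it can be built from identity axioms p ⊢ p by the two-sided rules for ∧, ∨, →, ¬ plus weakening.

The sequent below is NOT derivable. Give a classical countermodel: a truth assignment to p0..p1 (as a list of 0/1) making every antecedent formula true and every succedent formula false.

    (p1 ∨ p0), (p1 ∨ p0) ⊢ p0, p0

Search for a countermodel by truth-table:
  v=00: Γ:[(p1 ∨ p0)=F, (p1 ∨ p0)=F] Δ:[p0=F, p0=F] refutes=False
  v=01: Γ:[(p1 ∨ p0)=T, (p1 ∨ p0)=T] Δ:[p0=F, p0=F] refutes=True  ← countermodel

Result: [0, 1]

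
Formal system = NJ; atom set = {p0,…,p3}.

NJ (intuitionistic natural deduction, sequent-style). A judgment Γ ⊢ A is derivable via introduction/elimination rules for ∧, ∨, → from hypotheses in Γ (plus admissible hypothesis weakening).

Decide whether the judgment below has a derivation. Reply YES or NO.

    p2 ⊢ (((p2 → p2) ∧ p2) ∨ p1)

Derivation trace:
[∨I₁] p2 ⊢ (((p2 → p2) ∧ p2) ∨ p1)
  [∧I] p2 ⊢ ((p2 → p2) ∧ p2)
    [→I]  ⊢ (p2 → p2)
      [Ax] p2 ⊢ p2
    [Ax] p2 ⊢ p2

Result: YES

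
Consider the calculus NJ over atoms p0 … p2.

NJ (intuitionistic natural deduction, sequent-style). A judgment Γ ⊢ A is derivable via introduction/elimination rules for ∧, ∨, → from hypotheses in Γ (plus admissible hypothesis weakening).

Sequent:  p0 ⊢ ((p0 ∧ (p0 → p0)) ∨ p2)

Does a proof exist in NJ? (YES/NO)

Derivation trace:
[∨I₁] p0 ⊢ ((p0 ∧ (p0 → p0)) ∨ p2)
  [∧I] p0 ⊢ (p0 ∧ (p0 → p0))
    [Ax] p0 ⊢ p0
    [→I]  ⊢ (p0 → p0)
      [Ax] p0 ⊢ p0

Result: YES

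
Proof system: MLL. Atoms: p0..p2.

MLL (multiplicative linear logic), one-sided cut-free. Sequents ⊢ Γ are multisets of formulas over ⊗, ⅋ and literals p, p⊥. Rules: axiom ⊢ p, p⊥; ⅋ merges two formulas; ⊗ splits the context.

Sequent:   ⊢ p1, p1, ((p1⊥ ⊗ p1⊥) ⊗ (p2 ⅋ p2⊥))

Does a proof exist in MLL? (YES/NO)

Derivation (root first):
[⊗]  ⊢ p1, p1, ((p1⊥ ⊗ p1⊥) ⊗ (p2 ⅋ p2⊥))
  [⊗]  ⊢ p1, p1, (p1⊥ ⊗ p1⊥)
    [Ax]  ⊢ p1, p1⊥
    [Ax]  ⊢ p1, p1⊥
  [⅋]  ⊢ (p2 ⅋ p2⊥)
    [Ax]  ⊢ p2, p2⊥

Result: YES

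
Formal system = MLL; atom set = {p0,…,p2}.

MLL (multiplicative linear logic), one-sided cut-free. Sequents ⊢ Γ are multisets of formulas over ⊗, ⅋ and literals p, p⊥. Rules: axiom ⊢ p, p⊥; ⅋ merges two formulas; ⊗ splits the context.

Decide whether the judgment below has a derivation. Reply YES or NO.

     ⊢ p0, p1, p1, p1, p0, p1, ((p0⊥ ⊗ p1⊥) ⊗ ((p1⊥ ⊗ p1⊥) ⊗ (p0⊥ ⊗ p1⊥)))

Derivation (root first):
[⊗]  ⊢ p0, p1, p1, p1, p0, p1, ((p0⊥ ⊗ p1⊥) ⊗ ((p1⊥ ⊗ p1⊥) ⊗ (p0⊥ ⊗ p1⊥)))
  [⊗]  ⊢ p0, p1, (p0⊥ ⊗ p1⊥)
    [Ax]  ⊢ p0, p0⊥
    [Ax]  ⊢ p1, p1⊥
  [⊗]  ⊢ p1, p1, p0, p1, ((p1⊥ ⊗ p1⊥) ⊗ (p0⊥ ⊗ p1⊥))
    [⊗]  ⊢ p1, p1, (p1⊥ ⊗ p1⊥)
      [Ax]  ⊢ p1, p1⊥
      [Ax]  ⊢ p1, p1⊥
    [⊗]  ⊢ p0, p1, (p0⊥ ⊗ p1⊥)
      [Ax]  ⊢ p0, p0⊥
      [Ax]  ⊢ p1, p1⊥

Result: YES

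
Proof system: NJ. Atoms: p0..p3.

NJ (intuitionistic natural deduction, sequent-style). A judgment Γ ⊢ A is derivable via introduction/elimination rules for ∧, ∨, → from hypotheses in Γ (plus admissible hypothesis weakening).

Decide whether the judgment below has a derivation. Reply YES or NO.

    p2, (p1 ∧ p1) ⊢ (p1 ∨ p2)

Derivation trace:
[Wk] p2, (p1 ∧ p1) ⊢ (p1 ∨ p2)
  [∨I₂] p2 ⊢ (p1 ∨ p2)
    [Ax] p2 ⊢ p2

Result: YES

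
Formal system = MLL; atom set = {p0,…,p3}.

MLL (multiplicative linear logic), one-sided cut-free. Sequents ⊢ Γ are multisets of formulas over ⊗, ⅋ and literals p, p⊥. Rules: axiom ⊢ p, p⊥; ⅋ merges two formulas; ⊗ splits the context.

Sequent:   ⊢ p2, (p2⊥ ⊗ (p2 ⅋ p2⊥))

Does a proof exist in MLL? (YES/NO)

Derivation (root first):
[⊗]  ⊢ p2, (p2⊥ ⊗ (p2 ⅋ p2⊥))
  [Ax]  ⊢ p2, p2⊥
  [⅋]  ⊢ (p2 ⅋ p2⊥)
    [Ax]  ⊢ p2, p2⊥

Result: YES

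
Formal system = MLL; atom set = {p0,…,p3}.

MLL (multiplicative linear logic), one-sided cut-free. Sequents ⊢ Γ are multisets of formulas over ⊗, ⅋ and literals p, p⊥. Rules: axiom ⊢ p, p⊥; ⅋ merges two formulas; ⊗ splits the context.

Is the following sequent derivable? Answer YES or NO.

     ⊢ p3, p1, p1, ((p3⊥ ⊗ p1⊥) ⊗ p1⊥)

Derivation (root first):
[⊗]  ⊢ p3, p1, p1, ((p3⊥ ⊗ p1⊥) ⊗ p1⊥)
  [⊗]  ⊢ p3, p1, (p3⊥ ⊗ p1⊥)
    [Ax]  ⊢ p3, p3⊥
    [Ax]  ⊢ p1, p1⊥
  [Ax]  ⊢ p1, p1⊥

Result: YES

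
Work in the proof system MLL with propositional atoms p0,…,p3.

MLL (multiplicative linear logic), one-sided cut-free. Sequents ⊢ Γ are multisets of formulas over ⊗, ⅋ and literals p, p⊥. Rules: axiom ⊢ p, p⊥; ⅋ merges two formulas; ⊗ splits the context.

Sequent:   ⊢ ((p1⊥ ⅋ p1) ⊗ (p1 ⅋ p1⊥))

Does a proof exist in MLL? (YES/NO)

Derivation (root first):
[⊗]  ⊢ ((p1⊥ ⅋ p1) ⊗ (p1 ⅋ p1⊥))
  [⅋]  ⊢ (p1⊥ ⅋ p1)
    [Ax]  ⊢ p1, p1⊥
  [⅋]  ⊢ (p1 ⅋ p1⊥)
    [Ax]  ⊢ p1, p1⊥

Result: YES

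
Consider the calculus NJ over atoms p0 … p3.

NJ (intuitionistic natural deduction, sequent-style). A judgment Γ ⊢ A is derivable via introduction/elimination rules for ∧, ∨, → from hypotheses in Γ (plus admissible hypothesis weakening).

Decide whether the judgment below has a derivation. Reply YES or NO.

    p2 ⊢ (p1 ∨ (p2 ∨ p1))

Derivation (root first):
[∨I₂] p2 ⊢ (p1 ∨ (p2 ∨ p1))
  [∨I₁] p2 ⊢ (p2 ∨ p1)
    [Ax] p2 ⊢ p2

Result: YES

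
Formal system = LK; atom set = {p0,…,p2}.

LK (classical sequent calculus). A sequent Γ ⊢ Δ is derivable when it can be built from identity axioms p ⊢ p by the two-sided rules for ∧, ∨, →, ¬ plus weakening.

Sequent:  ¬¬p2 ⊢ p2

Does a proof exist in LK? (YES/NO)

Proof tree:
[¬L] ¬¬p2 ⊢ p2
  [¬R]  ⊢ p2, ¬p2
    [Ax] p2 ⊢ p2

Result: YES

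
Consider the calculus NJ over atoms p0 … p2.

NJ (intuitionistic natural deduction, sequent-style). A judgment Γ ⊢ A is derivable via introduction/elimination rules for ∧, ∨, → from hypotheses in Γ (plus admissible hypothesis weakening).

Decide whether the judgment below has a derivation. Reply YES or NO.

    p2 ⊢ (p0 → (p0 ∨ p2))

Derivation trace:
[Wk] p2 ⊢ (p0 → (p0 ∨ p2))
  [→I]  ⊢ (p0 → (p0 ∨ p2))
    [∨I₁] p0 ⊢ (p0 ∨ p2)
      [Ax] p0 ⊢ p0

Result: YES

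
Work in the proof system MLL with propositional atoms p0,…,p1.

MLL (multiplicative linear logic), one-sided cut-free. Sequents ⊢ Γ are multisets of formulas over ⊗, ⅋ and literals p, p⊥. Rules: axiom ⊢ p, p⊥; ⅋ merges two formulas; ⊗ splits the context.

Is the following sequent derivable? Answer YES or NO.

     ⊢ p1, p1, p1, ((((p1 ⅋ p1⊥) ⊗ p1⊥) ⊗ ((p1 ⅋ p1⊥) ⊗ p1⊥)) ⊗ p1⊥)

Derivation (root first):
[⊗]  ⊢ p1, p1, p1, ((((p1 ⅋ p1⊥) ⊗ p1⊥) ⊗ ((p1 ⅋ p1⊥) ⊗ p1⊥)) ⊗ p1⊥)
  [⊗]  ⊢ p1, p1, (((p1 ⅋ p1⊥) ⊗ p1⊥) ⊗ ((p1 ⅋ p1⊥) ⊗ p1⊥))
    [⊗]  ⊢ p1, ((p1 ⅋ p1⊥) ⊗ p1⊥)
      [⅋]  ⊢ (p1 ⅋ p1⊥)
        [Ax]  ⊢ p1, p1⊥
      [Ax]  ⊢ p1, p1⊥
    [⊗]  ⊢ p1, ((p1 ⅋ p1⊥) ⊗ p1⊥)
      [⅋]  ⊢ (p1 ⅋ p1⊥)
        [Ax]  ⊢ p1, p1⊥
      [Ax]  ⊢ p1, p1⊥
  [Ax]  ⊢ p1, p1⊥

Result: YES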